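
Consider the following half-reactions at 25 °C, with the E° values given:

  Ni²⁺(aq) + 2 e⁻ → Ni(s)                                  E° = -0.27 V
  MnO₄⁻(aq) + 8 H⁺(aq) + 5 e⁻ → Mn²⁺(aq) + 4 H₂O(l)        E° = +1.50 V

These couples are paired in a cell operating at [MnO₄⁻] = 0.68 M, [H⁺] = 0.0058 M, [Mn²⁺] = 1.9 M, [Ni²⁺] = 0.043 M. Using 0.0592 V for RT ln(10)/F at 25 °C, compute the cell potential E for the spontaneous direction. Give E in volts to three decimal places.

MnO₄⁻/Mn²⁺ is the cathode (higher E°), Ni²⁺/Ni the anode: E°cell = +1.50 − (-0.27) = +1.77 V, n = 10.
Overall: 2 MnO₄⁻(aq) + 16 H⁺(aq) + 5 Ni(s) → 2 Mn²⁺(aq) + 8 H₂O(l) + 5 Ni²⁺(aq)
Q = [Mn²⁺]^2·[Ni²⁺]^5 / ([MnO₄⁻]^2·[H⁺]^16); log Q = 29.845.
E = E° − (0.0592/n) log Q = +1.77 − (0.0592/10)(29.845) = +1.593 V.

+1.593 V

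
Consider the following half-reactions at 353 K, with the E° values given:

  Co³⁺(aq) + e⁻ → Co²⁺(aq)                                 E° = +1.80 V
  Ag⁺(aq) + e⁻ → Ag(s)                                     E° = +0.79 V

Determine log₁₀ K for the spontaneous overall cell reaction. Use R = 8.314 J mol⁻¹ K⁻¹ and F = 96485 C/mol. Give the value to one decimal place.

Cathode: Co³⁺/Co²⁺; anode: Ag⁺/Ag. E°cell = (+1.80) − (+0.79) = +1.01 V, with n = 1.
ΔG° = −nFE° = −RT ln K, so ln K = nFE°/(RT) = (1)(96485)(+1.01) / ((8.314)(353)) = 33.204.
log₁₀ K = 33.204 / ln 10 = 14.4.

14.4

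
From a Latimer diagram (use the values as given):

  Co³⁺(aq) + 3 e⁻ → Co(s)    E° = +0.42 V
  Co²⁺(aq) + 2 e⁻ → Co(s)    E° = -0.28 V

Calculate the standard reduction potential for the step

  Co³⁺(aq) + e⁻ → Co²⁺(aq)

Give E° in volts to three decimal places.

Sequential free energies add, so n₃E°₃ = n₁E°₁ + n₂E°₂.
With n₃ = 3, and the known step contributing 2×(-0.28) V, the unknown satisfies 1·E° = 3×(+0.42) − 2×(-0.28) = +1.820.
E° = +1.820 / 1 = +1.820 V.

+1.820 V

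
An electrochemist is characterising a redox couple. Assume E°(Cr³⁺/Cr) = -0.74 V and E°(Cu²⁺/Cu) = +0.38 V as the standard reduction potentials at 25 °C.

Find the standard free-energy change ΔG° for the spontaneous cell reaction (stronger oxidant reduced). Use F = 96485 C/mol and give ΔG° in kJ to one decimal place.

-648.4 kJ

Cu²⁺/Cu (E° = +0.38 V) is the cathode; Cr³⁺/Cr (E° = -0.74 V) is the anode, so E°cell = +1.12 V.
Balancing electrons gives n = 6 (lcm of 2 and 3).
ΔG° = −nFE° = −(6)(96485)(+1.12) = -648,379 J = -648.4 kJ.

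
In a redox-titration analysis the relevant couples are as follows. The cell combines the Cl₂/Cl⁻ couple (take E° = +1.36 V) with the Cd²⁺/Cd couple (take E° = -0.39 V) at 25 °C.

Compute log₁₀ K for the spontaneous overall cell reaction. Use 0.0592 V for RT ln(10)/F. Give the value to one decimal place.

59.1

Cathode: Cl₂/Cl⁻; anode: Cd²⁺/Cd. E°cell = +1.75 V, n = 2.
log K = nE°cell / 0.0592 = (2)(+1.75) / 0.0592 = 59.1.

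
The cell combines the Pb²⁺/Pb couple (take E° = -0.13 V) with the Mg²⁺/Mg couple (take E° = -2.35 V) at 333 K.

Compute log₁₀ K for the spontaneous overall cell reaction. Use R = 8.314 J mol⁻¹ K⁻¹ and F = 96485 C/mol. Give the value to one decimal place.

Cathode: Pb²⁺/Pb; anode: Mg²⁺/Mg. E°cell = (-0.13) − (-2.35) = +2.22 V, with n = 2.
ΔG° = −nFE° = −RT ln K, so ln K = nFE°/(RT) = (2)(96485)(+2.22) / ((8.314)(333)) = 154.735.
log₁₀ K = 154.735 / ln 10 = 67.2.

67.2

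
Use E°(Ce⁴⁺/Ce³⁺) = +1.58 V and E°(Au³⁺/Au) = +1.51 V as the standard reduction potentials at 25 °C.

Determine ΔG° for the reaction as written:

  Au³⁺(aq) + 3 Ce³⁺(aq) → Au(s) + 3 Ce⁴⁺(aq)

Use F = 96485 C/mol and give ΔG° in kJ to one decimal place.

+20.3 kJ

As written, Au³⁺/Au is reduced (cathode) and Ce⁴⁺/Ce³⁺ is oxidised (anode), so E°cell = (+1.51) − (+1.58) = -0.07 V.
Balancing electrons gives n = 3.
ΔG° = −nFE° = −(3)(96485)(-0.07) = 20,262 J = +20.3 kJ.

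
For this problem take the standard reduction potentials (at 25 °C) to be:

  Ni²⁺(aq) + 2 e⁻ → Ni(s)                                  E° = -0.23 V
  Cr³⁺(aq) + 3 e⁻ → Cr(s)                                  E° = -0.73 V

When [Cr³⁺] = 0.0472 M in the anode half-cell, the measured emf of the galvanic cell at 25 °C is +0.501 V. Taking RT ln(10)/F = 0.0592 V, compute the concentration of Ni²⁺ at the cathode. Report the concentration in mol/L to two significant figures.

0.14 M

Ni²⁺/Ni is the cathode, Cr³⁺/Cr the anode: E°cell = +0.50 V, n = 6.
Overall reaction: 3 Ni²⁺(aq) + 2 Cr(s) → 3 Ni(s) + 2 Cr³⁺(aq); Q = [Cr³⁺]^2/[Ni²⁺]^3.
From E = E° − (0.0592/n) log Q: log Q = (E° − E)·n/0.0592 = (+0.50 − (+0.501))·6/0.0592 = -0.1014.
So 3·log[Ni²⁺] = 2·log(0.0472) − log Q = -2.6521 − (-0.1014) = -2.5507; log[Ni²⁺] = -2.5507 / 3 = -0.8502; [Ni²⁺] = 10^(-0.8502) ≈ 0.14 M.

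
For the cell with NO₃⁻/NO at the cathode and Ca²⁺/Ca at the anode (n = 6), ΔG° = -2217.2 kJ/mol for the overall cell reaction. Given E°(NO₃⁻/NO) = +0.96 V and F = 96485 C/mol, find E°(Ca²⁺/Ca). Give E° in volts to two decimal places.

E°cell = −ΔG°/(nF) = −(-2217.2×10³)/((6)(96485)) = +3.830 V.
Since NO₃⁻/NO is the cathode and Ca²⁺/Ca the anode, E°cell = E°(NO₃⁻/NO) − E°(Ca²⁺/Ca).
So E°(Ca²⁺/Ca) = E°(NO₃⁻/NO) − E°cell = (+0.96) − (+3.830) = -2.87 V.

-2.87 V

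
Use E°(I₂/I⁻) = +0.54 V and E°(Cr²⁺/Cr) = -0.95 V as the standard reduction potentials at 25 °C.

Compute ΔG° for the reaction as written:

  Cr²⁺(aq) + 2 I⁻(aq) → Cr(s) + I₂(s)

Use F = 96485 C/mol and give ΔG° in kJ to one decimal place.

As written, Cr²⁺/Cr is reduced (cathode) and I₂/I⁻ is oxidised (anode), so E°cell = (-0.95) − (+0.54) = -1.49 V.
Balancing electrons gives n = 2.
ΔG° = −nFE° = −(2)(96485)(-1.49) = 287,525 J = +287.5 kJ.

+287.5 kJ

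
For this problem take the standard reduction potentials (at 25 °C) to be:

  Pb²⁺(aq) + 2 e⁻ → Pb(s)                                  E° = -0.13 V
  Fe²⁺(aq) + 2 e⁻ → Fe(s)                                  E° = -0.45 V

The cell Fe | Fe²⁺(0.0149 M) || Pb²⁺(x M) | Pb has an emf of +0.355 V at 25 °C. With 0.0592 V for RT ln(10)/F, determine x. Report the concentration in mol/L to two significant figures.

Pb²⁺/Pb is the cathode, Fe²⁺/Fe the anode: E°cell = +0.32 V, n = 2.
Overall reaction: Pb²⁺(aq) + Fe(s) → Pb(s) + Fe²⁺(aq); Q = [Fe²⁺]^1/[Pb²⁺]^1.
From E = E° − (0.0592/n) log Q: log Q = (E° − E)·n/0.0592 = (+0.32 − (+0.355))·2/0.0592 = -1.1824.
So 1·log[Pb²⁺] = 1·log(0.0149) − log Q = -1.8268 − (-1.1824) = -0.6444; [Pb²⁺] = 10^(-0.6444) ≈ 0.23 M.

0.23 M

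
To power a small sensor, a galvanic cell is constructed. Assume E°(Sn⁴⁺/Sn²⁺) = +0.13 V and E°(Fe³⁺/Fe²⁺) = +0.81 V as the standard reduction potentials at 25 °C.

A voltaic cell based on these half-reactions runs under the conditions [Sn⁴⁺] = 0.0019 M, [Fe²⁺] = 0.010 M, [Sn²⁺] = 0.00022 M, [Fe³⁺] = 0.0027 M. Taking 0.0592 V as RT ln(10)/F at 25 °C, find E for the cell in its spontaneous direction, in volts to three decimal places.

Fe³⁺/Fe²⁺ is the cathode (higher E°), Sn⁴⁺/Sn²⁺ the anode: E°cell = +0.81 − (+0.13) = +0.68 V, n = 2.
Overall: 2 Fe³⁺(aq) + Sn²⁺(aq) → 2 Fe²⁺(aq) + Sn⁴⁺(aq)
Q = [Fe²⁺]^2·[Sn⁴⁺] / ([Fe³⁺]^2·[Sn²⁺]); log Q = 2.074.
E = E° − (0.0592/n) log Q = +0.68 − (0.0592/2)(2.074) = +0.619 V.

+0.619 V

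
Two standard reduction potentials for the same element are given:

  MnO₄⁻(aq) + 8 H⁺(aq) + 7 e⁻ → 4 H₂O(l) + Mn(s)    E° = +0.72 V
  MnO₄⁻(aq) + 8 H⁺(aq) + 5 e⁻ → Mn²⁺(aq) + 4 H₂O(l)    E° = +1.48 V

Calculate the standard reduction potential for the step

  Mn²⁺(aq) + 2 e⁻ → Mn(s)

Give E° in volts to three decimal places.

-1.180 V

Sequential free energies add, so n₃E°₃ = n₁E°₁ + n₂E°₂.
With n₃ = 7, and the known step contributing 5×(+1.48) V, the unknown satisfies 2·E° = 7×(+0.72) − 5×(+1.48) = -2.360.
E° = -2.360 / 2 = -1.180 V.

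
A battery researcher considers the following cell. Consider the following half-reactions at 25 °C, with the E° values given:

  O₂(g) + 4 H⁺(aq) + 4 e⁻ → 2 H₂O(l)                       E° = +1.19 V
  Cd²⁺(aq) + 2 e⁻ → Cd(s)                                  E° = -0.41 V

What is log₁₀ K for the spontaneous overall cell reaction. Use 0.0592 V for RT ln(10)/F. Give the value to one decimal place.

Cathode: O₂/H₂O; anode: Cd²⁺/Cd. E°cell = +1.60 V, n = 4.
log K = nE°cell / 0.0592 = (4)(+1.60) / 0.0592 = 108.1.

108.1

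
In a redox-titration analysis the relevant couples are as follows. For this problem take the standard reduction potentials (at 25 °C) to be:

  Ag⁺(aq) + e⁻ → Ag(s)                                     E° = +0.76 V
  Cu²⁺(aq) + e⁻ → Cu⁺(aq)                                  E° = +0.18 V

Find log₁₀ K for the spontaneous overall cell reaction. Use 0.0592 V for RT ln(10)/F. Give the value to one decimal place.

9.8

Cathode: Ag⁺/Ag; anode: Cu²⁺/Cu⁺. E°cell = +0.58 V, n = 1.
log K = nE°cell / 0.0592 = (1)(+0.58) / 0.0592 = 9.8.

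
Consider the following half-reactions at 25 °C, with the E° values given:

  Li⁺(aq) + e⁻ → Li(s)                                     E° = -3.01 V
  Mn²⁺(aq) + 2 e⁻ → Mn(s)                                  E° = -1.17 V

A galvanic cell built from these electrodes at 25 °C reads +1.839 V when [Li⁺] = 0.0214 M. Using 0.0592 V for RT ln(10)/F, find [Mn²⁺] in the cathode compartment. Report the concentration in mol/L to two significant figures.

0.00042 M

Mn²⁺/Mn is the cathode, Li⁺/Li the anode: E°cell = +1.84 V, n = 2.
Overall reaction: Mn²⁺(aq) + 2 Li(s) → Mn(s) + 2 Li⁺(aq); Q = [Li⁺]^2/[Mn²⁺]^1.
From E = E° − (0.0592/n) log Q: log Q = (E° − E)·n/0.0592 = (+1.84 − (+1.839))·2/0.0592 = 0.0338.
So 1·log[Mn²⁺] = 2·log(0.0214) − log Q = -3.3392 − (0.0338) = -3.3730; [Mn²⁺] = 10^(-3.3730) ≈ 0.00042 M.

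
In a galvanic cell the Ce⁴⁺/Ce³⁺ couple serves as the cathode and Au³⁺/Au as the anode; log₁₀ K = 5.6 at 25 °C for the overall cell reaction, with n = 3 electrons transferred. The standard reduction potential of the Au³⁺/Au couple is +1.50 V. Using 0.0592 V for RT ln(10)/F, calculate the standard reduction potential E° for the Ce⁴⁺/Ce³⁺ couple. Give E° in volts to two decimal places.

+1.61 V

E°cell = (0.0592/n)·log K = (0.0592/3)(5.6) = +0.111 V.
Since Ce⁴⁺/Ce³⁺ is the cathode and Au³⁺/Au the anode, E°cell = E°(Ce⁴⁺/Ce³⁺) − E°(Au³⁺/Au).
So E°(Ce⁴⁺/Ce³⁺) = E°cell + E°(Au³⁺/Au) = +0.111 + (+1.50) = +1.61 V.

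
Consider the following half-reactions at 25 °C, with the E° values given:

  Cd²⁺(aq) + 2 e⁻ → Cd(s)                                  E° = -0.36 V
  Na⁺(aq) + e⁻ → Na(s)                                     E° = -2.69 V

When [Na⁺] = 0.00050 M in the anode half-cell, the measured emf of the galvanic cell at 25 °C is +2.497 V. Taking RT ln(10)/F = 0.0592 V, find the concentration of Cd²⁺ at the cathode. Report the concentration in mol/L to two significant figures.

0.11 M

Cd²⁺/Cd is the cathode, Na⁺/Na the anode: E°cell = +2.33 V, n = 2.
Overall reaction: Cd²⁺(aq) + 2 Na(s) → Cd(s) + 2 Na⁺(aq); Q = [Na⁺]^2/[Cd²⁺]^1.
From E = E° − (0.0592/n) log Q: log Q = (E° − E)·n/0.0592 = (+2.33 − (+2.497))·2/0.0592 = -5.6419.
So 1·log[Cd²⁺] = 2·log(0.0005) − log Q = -6.6021 − (-5.6419) = -0.9602; [Cd²⁺] = 10^(-0.9602) ≈ 0.11 M.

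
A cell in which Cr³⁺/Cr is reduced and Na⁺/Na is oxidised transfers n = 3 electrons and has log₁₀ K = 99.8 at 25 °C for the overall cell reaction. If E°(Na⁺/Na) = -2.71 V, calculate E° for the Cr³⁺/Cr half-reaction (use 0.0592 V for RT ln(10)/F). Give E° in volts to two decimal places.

-0.74 V

E°cell = (0.0592/n)·log K = (0.0592/3)(99.8) = +1.969 V.
Since Cr³⁺/Cr is the cathode and Na⁺/Na the anode, E°cell = E°(Cr³⁺/Cr) − E°(Na⁺/Na).
So E°(Cr³⁺/Cr) = E°cell + E°(Na⁺/Na) = +1.969 + (-2.71) = -0.74 V.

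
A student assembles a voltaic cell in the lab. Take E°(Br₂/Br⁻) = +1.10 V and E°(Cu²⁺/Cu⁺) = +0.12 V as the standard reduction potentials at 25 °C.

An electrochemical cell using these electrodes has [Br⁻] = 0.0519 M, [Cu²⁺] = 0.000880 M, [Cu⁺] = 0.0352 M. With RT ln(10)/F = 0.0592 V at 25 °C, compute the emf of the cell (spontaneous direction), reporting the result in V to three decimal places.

Br₂/Br⁻ is the cathode (higher E°), Cu²⁺/Cu⁺ the anode: E°cell = +1.10 − (+0.12) = +0.98 V, n = 2.
Overall: Br₂(l) + 2 Cu⁺(aq) → 2 Br⁻(aq) + 2 Cu²⁺(aq)
Q = [Br⁻]^2·[Cu²⁺]^2 / ([Cu⁺]^2); log Q = -5.774.
E = E° − (0.0592/n) log Q = +0.98 − (0.0592/2)(-5.774) = +1.151 V.

+1.151 V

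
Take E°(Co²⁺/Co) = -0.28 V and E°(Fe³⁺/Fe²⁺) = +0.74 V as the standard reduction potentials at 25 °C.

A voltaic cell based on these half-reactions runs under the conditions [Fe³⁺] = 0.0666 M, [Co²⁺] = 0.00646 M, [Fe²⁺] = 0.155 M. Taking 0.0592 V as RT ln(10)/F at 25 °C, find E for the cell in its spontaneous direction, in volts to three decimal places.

Fe³⁺/Fe²⁺ is the cathode (higher E°), Co²⁺/Co the anode: E°cell = +0.74 − (-0.28) = +1.02 V, n = 2.
Overall: 2 Fe³⁺(aq) + Co(s) → 2 Fe²⁺(aq) + Co²⁺(aq)
Q = [Fe²⁺]^2·[Co²⁺] / ([Fe³⁺]^2); log Q = -1.456.
E = E° − (0.0592/n) log Q = +1.02 − (0.0592/2)(-1.456) = +1.063 V.

+1.063 V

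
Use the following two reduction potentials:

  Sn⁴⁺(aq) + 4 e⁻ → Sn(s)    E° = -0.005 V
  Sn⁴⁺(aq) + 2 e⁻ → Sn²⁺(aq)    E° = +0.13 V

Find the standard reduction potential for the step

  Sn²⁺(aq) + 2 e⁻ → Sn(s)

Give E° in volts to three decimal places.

-0.140 V

Sequential free energies add, so n₃E°₃ = n₁E°₁ + n₂E°₂.
With n₃ = 4, and the known step contributing 2×(+0.13) V, the unknown satisfies 2·E° = 4×(-0.005) − 2×(+0.13) = -0.280.
E° = -0.280 / 2 = -0.140 V.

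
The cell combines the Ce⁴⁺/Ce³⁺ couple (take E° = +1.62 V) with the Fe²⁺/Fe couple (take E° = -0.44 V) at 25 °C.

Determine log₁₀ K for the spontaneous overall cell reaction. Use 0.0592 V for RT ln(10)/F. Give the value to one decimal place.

Cathode: Ce⁴⁺/Ce³⁺; anode: Fe²⁺/Fe. E°cell = +2.06 V, n = 2.
log K = nE°cell / 0.0592 = (2)(+2.06) / 0.0592 = 69.6.

69.6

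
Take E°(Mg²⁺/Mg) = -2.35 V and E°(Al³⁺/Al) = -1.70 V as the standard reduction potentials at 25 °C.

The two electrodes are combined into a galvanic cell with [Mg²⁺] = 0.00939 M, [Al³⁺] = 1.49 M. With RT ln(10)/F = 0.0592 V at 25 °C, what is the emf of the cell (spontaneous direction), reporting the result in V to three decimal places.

Al³⁺/Al is the cathode (higher E°), Mg²⁺/Mg the anode: E°cell = -1.70 − (-2.35) = +0.65 V, n = 6.
Overall: 2 Al³⁺(aq) + 3 Mg(s) → 2 Al(s) + 3 Mg²⁺(aq)
Q = [Mg²⁺]^3 / ([Al³⁺]^2); log Q = -6.428.
E = E° − (0.0592/n) log Q = +0.65 − (0.0592/6)(-6.428) = +0.713 V.

+0.713 V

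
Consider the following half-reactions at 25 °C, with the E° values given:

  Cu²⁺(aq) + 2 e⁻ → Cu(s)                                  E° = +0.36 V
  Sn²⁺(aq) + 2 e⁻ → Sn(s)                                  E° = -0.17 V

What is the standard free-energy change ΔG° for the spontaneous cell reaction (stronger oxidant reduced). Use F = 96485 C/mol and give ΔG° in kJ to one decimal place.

Cu²⁺/Cu (E° = +0.36 V) is the cathode; Sn²⁺/Sn (E° = -0.17 V) is the anode, so E°cell = +0.53 V.
Balancing electrons gives n = 2 (lcm of 2 and 2).
ΔG° = −nFE° = −(2)(96485)(+0.53) = -102,274 J = -102.3 kJ.

-102.3 kJ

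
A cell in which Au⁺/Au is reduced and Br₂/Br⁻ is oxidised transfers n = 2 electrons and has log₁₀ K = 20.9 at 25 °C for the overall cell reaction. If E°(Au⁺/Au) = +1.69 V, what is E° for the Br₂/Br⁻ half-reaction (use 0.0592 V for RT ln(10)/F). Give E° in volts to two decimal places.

E°cell = (0.0592/n)·log K = (0.0592/2)(20.9) = +0.619 V.
Since Au⁺/Au is the cathode and Br₂/Br⁻ the anode, E°cell = E°(Au⁺/Au) − E°(Br₂/Br⁻).
So E°(Br₂/Br⁻) = E°(Au⁺/Au) − E°cell = (+1.69) − (+0.619) = +1.07 V.

+1.07 V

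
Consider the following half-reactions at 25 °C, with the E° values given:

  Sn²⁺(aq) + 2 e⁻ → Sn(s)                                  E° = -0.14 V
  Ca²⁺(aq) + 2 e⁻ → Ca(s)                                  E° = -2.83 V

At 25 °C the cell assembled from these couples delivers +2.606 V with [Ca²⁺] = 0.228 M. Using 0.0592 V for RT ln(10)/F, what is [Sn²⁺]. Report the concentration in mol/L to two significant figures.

0.00033 M

Sn²⁺/Sn is the cathode, Ca²⁺/Ca the anode: E°cell = +2.69 V, n = 2.
Overall reaction: Sn²⁺(aq) + Ca(s) → Sn(s) + Ca²⁺(aq); Q = [Ca²⁺]^1/[Sn²⁺]^1.
From E = E° − (0.0592/n) log Q: log Q = (E° − E)·n/0.0592 = (+2.69 − (+2.606))·2/0.0592 = 2.8378.
So 1·log[Sn²⁺] = 1·log(0.228) − log Q = -0.6421 − (2.8378) = -3.4799; [Sn²⁺] = 10^(-3.4799) ≈ 0.00033 M.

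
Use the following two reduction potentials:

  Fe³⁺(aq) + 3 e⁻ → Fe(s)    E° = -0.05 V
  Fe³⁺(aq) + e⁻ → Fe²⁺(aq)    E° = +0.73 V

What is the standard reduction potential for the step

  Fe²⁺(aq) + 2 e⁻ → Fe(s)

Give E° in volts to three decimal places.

-0.440 V

Sequential free energies add, so n₃E°₃ = n₁E°₁ + n₂E°₂.
With n₃ = 3, and the known step contributing 1×(+0.73) V, the unknown satisfies 2·E° = 3×(-0.05) − 1×(+0.73) = -0.880.
E° = -0.880 / 2 = -0.440 V.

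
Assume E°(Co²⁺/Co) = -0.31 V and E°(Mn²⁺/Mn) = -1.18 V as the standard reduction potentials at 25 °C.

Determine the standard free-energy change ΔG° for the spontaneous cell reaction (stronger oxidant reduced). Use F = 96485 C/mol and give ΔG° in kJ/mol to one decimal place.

-167.9 kJ/mol

Co²⁺/Co (E° = -0.31 V) is the cathode; Mn²⁺/Mn (E° = -1.18 V) is the anode, so E°cell = +0.87 V.
Balancing electrons gives n = 2 (lcm of 2 and 2).
ΔG° = −nFE° = −(2)(96485)(+0.87) = -167,884 J = -167.9 kJ/mol.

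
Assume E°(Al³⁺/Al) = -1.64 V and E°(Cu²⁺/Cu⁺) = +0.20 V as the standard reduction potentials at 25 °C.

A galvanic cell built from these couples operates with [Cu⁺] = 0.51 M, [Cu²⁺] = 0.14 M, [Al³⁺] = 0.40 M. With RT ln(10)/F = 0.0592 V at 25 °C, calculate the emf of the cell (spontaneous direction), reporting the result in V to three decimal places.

Cu²⁺/Cu⁺ is the cathode (higher E°), Al³⁺/Al the anode: E°cell = +0.20 − (-1.64) = +1.84 V, n = 3.
Overall: 3 Cu²⁺(aq) + Al(s) → 3 Cu⁺(aq) + Al³⁺(aq)
Q = [Cu⁺]^3·[Al³⁺] / ([Cu²⁺]^3); log Q = 1.286.
E = E° − (0.0592/n) log Q = +1.84 − (0.0592/3)(1.286) = +1.815 V.

+1.815 V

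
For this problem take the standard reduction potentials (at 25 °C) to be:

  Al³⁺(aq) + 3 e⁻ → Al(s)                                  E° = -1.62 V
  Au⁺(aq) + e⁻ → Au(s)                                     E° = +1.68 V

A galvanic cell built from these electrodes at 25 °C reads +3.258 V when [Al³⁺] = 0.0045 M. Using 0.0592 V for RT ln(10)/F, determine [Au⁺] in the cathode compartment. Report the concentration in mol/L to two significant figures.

Au⁺/Au is the cathode, Al³⁺/Al the anode: E°cell = +3.30 V, n = 3.
Overall reaction: 3 Au⁺(aq) + Al(s) → 3 Au(s) + Al³⁺(aq); Q = [Al³⁺]^1/[Au⁺]^3.
From E = E° − (0.0592/n) log Q: log Q = (E° − E)·n/0.0592 = (+3.30 − (+3.258))·3/0.0592 = 2.1284.
So 3·log[Au⁺] = 1·log(0.0045) − log Q = -2.3468 − (2.1284) = -4.4752; log[Au⁺] = -4.4752 / 3 = -1.4917; [Au⁺] = 10^(-1.4917) ≈ 0.032 M.

0.032 M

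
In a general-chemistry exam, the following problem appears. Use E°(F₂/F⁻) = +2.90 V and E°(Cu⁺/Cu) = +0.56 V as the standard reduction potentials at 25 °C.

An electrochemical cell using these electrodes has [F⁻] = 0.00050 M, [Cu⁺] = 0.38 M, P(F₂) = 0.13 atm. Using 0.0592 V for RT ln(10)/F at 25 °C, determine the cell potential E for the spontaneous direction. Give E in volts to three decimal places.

+2.534 V

F₂/F⁻ is the cathode (higher E°), Cu⁺/Cu the anode: E°cell = +2.90 − (+0.56) = +2.34 V, n = 2.
Overall: F₂(g) + 2 Cu(s) → 2 F⁻(aq) + 2 Cu⁺(aq)
Q = [F⁻]^2·[Cu⁺]^2 / (P(F₂)); log Q = -6.556.
E = E° − (0.0592/n) log Q = +2.34 − (0.0592/2)(-6.556) = +2.534 V.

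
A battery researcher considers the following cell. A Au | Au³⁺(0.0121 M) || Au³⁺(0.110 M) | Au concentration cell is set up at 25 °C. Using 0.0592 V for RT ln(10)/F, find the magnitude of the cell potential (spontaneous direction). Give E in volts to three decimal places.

+0.019 V

For a concentration cell E°cell = 0. The 0.110 M side is the cathode (reduction is favoured where [Au³⁺] is higher).
With n = 3, E = −(0.0592/3) log([Au³⁺]ₐₙ/[Au³⁺]꜀ₐₜ) = −(0.0592/3) log(0.0121/0.11) = −(0.0592/3)(-0.959) = +0.019 V.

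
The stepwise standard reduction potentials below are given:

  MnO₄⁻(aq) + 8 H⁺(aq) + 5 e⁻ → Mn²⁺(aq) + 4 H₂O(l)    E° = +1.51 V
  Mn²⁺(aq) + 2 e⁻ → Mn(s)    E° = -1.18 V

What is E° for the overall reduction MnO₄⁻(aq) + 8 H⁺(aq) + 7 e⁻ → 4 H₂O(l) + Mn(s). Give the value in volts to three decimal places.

+0.741 V

Since ΔG° = −nFE° is additive over sequential reductions, n₃E°₃ = n₁E°₁ + n₂E°₂.
E°₃ = (5×+1.51 + 2×-1.18) / 7 = (+5.190) / 7 = +0.741 V.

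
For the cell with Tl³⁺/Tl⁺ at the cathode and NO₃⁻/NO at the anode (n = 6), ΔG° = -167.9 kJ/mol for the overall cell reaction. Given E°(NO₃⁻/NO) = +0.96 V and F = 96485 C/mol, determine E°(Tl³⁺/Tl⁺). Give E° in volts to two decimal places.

E°cell = −ΔG°/(nF) = −(-167.9×10³)/((6)(96485)) = +0.290 V.
Since Tl³⁺/Tl⁺ is the cathode and NO₃⁻/NO the anode, E°cell = E°(Tl³⁺/Tl⁺) − E°(NO₃⁻/NO).
So E°(Tl³⁺/Tl⁺) = E°cell + E°(NO₃⁻/NO) = +0.290 + (+0.96) = +1.25 V.

+1.25 V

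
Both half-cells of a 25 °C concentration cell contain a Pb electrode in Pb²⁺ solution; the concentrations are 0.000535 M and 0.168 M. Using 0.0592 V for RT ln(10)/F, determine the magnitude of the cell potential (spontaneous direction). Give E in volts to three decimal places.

For a concentration cell E°cell = 0. The 0.168 M side is the cathode (reduction is favoured where [Pb²⁺] is higher).
With n = 2, E = −(0.0592/2) log([Pb²⁺]ₐₙ/[Pb²⁺]꜀ₐₜ) = −(0.0592/2) log(0.000535/0.168) = −(0.0592/2)(-2.497) = +0.074 V.

+0.074 V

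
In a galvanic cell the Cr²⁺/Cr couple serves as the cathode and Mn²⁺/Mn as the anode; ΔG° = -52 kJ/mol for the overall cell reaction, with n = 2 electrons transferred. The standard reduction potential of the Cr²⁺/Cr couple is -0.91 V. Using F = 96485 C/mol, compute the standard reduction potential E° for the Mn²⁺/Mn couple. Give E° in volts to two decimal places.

E°cell = −ΔG°/(nF) = −(-52×10³)/((2)(96485)) = +0.269 V.
Since Cr²⁺/Cr is the cathode and Mn²⁺/Mn the anode, E°cell = E°(Cr²⁺/Cr) − E°(Mn²⁺/Mn).
So E°(Mn²⁺/Mn) = E°(Cr²⁺/Cr) − E°cell = (-0.91) − (+0.269) = -1.18 V.

-1.18 V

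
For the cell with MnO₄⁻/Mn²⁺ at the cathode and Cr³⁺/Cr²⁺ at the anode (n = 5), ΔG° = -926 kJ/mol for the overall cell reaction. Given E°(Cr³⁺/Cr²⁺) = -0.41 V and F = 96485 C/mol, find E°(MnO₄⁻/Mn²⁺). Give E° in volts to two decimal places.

E°cell = −ΔG°/(nF) = −(-926×10³)/((5)(96485)) = +1.919 V.
Since MnO₄⁻/Mn²⁺ is the cathode and Cr³⁺/Cr²⁺ the anode, E°cell = E°(MnO₄⁻/Mn²⁺) − E°(Cr³⁺/Cr²⁺).
So E°(MnO₄⁻/Mn²⁺) = E°cell + E°(Cr³⁺/Cr²⁺) = +1.919 + (-0.41) = +1.51 V.

+1.51 V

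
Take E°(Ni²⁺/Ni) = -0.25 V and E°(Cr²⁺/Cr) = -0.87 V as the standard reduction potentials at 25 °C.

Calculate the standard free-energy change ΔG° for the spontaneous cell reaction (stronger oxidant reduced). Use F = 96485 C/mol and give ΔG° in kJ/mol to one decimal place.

-119.6 kJ/mol

Ni²⁺/Ni (E° = -0.25 V) is the cathode; Cr²⁺/Cr (E° = -0.87 V) is the anode, so E°cell = +0.62 V.
Balancing electrons gives n = 2 (lcm of 2 and 2).
ΔG° = −nFE° = −(2)(96485)(+0.62) = -119,641 J = -119.6 kJ/mol.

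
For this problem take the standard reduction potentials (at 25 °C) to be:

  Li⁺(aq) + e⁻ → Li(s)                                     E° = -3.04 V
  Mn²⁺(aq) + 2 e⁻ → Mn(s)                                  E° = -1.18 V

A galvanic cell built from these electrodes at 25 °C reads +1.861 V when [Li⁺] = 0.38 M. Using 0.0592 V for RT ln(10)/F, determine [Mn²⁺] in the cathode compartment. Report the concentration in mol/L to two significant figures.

0.16 M

Mn²⁺/Mn is the cathode, Li⁺/Li the anode: E°cell = +1.86 V, n = 2.
Overall reaction: Mn²⁺(aq) + 2 Li(s) → Mn(s) + 2 Li⁺(aq); Q = [Li⁺]^2/[Mn²⁺]^1.
From E = E° − (0.0592/n) log Q: log Q = (E° − E)·n/0.0592 = (+1.86 − (+1.861))·2/0.0592 = -0.0338.
So 1·log[Mn²⁺] = 2·log(0.38) − log Q = -0.8404 − (-0.0338) = -0.8066; [Mn²⁺] = 10^(-0.8066) ≈ 0.16 M.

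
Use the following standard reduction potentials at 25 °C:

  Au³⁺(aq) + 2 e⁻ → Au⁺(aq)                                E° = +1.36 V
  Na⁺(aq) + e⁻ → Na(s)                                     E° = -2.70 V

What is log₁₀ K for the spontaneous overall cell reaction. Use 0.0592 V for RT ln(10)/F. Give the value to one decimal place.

Cathode: Au³⁺/Au⁺; anode: Na⁺/Na. E°cell = +4.06 V, n = 2.
log K = nE°cell / 0.0592 = (2)(+4.06) / 0.0592 = 137.2.

137.2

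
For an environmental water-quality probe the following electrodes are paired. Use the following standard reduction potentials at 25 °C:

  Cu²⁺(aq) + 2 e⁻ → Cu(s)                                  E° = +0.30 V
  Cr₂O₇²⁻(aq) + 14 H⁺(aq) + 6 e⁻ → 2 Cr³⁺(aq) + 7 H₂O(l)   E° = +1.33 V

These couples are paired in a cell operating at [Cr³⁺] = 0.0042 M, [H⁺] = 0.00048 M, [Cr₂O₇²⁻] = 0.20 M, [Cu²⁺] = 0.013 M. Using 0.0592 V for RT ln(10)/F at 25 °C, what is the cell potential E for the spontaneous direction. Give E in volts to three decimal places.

Cr₂O₇²⁻/Cr³⁺ is the cathode (higher E°), Cu²⁺/Cu the anode: E°cell = +1.33 − (+0.30) = +1.03 V, n = 6.
Overall: Cr₂O₇²⁻(aq) + 14 H⁺(aq) + 3 Cu(s) → 2 Cr³⁺(aq) + 7 H₂O(l) + 3 Cu²⁺(aq)
Q = [Cr³⁺]^2·[Cu²⁺]^3 / ([Cr₂O₇²⁻]·[H⁺]^14); log Q = 36.750.
E = E° − (0.0592/n) log Q = +1.03 − (0.0592/6)(36.750) = +0.667 V.

+0.667 V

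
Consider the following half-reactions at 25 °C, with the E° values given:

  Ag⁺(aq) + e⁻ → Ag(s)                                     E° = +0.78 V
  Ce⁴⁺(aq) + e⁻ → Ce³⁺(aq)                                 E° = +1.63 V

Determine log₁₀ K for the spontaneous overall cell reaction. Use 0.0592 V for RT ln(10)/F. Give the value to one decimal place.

Cathode: Ce⁴⁺/Ce³⁺; anode: Ag⁺/Ag. E°cell = +0.85 V, n = 1.
log K = nE°cell / 0.0592 = (1)(+0.85) / 0.0592 = 14.4.

14.4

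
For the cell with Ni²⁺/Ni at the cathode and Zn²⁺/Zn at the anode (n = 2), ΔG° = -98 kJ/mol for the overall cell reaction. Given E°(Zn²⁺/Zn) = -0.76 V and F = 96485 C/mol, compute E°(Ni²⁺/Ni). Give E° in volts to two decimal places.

-0.25 V

E°cell = −ΔG°/(nF) = −(-98×10³)/((2)(96485)) = +0.508 V.
Since Ni²⁺/Ni is the cathode and Zn²⁺/Zn the anode, E°cell = E°(Ni²⁺/Ni) − E°(Zn²⁺/Zn).
So E°(Ni²⁺/Ni) = E°cell + E°(Zn²⁺/Zn) = +0.508 + (-0.76) = -0.25 V.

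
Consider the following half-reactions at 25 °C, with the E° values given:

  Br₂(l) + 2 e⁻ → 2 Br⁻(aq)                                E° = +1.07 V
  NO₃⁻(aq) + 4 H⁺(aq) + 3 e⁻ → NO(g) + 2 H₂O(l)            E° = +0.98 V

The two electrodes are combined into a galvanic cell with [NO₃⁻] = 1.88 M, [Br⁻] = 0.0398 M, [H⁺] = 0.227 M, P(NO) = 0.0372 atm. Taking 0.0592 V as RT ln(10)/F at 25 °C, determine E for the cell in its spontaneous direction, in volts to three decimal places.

Br₂/Br⁻ is the cathode (higher E°), NO₃⁻/NO the anode: E°cell = +1.07 − (+0.98) = +0.09 V, n = 6.
Overall: 3 Br₂(l) + 2 NO(g) + 4 H₂O(l) → 6 Br⁻(aq) + 2 NO₃⁻(aq) + 8 H⁺(aq)
Q = [Br⁻]^6·[NO₃⁻]^2·[H⁺]^8 / (P(NO)^2); log Q = -10.145.
E = E° − (0.0592/n) log Q = +0.09 − (0.0592/6)(-10.145) = +0.190 V.

+0.190 V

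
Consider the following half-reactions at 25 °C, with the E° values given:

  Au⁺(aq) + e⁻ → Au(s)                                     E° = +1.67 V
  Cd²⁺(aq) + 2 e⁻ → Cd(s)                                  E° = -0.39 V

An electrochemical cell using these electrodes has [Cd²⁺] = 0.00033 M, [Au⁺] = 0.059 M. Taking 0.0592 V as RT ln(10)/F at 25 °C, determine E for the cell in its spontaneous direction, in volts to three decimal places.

+2.090 V

Au⁺/Au is the cathode (higher E°), Cd²⁺/Cd the anode: E°cell = +1.67 − (-0.39) = +2.06 V, n = 2.
Overall: 2 Au⁺(aq) + Cd(s) → 2 Au(s) + Cd²⁺(aq)
Q = [Cd²⁺] / ([Au⁺]^2); log Q = -1.023.
E = E° − (0.0592/n) log Q = +2.06 − (0.0592/2)(-1.023) = +2.090 V.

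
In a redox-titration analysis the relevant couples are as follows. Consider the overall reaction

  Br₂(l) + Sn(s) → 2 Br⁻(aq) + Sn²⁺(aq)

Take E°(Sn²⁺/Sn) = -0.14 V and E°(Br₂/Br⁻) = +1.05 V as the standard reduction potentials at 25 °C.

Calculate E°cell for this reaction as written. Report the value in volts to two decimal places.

The Br₂/Br⁻ couple has the higher reduction potential, so it is the cathode; Sn²⁺/Sn is oxidised at the anode.
E°cell = E°(cathode) − E°(anode) = (+1.05) − (-0.14) = +1.19 V.

+1.19 V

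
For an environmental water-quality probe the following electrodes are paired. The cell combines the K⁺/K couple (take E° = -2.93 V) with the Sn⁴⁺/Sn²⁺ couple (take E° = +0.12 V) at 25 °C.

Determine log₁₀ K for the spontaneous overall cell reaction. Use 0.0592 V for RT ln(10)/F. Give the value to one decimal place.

Cathode: Sn⁴⁺/Sn²⁺; anode: K⁺/K. E°cell = +3.05 V, n = 2.
log K = nE°cell / 0.0592 = (2)(+3.05) / 0.0592 = 103.0.

103.0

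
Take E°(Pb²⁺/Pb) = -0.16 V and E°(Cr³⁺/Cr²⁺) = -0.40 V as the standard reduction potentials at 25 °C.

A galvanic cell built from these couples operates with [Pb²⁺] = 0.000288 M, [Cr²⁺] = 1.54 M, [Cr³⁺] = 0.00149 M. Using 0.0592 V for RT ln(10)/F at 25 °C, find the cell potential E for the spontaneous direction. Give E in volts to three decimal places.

Pb²⁺/Pb is the cathode (higher E°), Cr³⁺/Cr²⁺ the anode: E°cell = -0.16 − (-0.40) = +0.24 V, n = 2.
Overall: Pb²⁺(aq) + 2 Cr²⁺(aq) → Pb(s) + 2 Cr³⁺(aq)
Q = [Cr³⁺]^2 / ([Pb²⁺]·[Cr²⁺]^2); log Q = -2.488.
E = E° − (0.0592/n) log Q = +0.24 − (0.0592/2)(-2.488) = +0.314 V.

+0.314 V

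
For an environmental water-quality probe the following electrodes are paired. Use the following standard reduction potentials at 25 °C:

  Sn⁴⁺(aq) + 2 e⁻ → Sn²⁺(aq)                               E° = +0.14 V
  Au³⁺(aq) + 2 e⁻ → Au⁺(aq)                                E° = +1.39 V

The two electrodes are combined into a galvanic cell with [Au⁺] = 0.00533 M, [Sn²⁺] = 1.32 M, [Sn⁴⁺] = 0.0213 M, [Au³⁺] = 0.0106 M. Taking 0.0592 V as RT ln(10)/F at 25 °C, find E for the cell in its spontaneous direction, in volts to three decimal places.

Au³⁺/Au⁺ is the cathode (higher E°), Sn⁴⁺/Sn²⁺ the anode: E°cell = +1.39 − (+0.14) = +1.25 V, n = 2.
Overall: Au³⁺(aq) + Sn²⁺(aq) → Au⁺(aq) + Sn⁴⁺(aq)
Q = [Au⁺]·[Sn⁴⁺] / ([Au³⁺]·[Sn²⁺]); log Q = -2.091.
E = E° − (0.0592/n) log Q = +1.25 − (0.0592/2)(-2.091) = +1.312 V.

+1.312 V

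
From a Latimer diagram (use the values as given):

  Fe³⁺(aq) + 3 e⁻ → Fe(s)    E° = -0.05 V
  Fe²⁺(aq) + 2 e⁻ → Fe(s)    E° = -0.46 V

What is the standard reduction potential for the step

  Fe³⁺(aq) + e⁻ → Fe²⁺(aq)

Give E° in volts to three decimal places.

Sequential free energies add, so n₃E°₃ = n₁E°₁ + n₂E°₂.
With n₃ = 3, and the known step contributing 2×(-0.46) V, the unknown satisfies 1·E° = 3×(-0.05) − 2×(-0.46) = +0.770.
E° = +0.770 / 1 = +0.770 V.

+0.770 V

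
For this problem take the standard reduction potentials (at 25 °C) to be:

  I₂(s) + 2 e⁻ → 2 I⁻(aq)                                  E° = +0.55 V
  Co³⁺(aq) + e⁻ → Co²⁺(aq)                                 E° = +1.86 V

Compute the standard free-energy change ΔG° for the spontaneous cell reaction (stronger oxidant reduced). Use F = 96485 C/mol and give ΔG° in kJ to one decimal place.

-252.8 kJ

Co³⁺/Co²⁺ (E° = +1.86 V) is the cathode; I₂/I⁻ (E° = +0.55 V) is the anode, so E°cell = +1.31 V.
Balancing electrons gives n = 2 (lcm of 1 and 2).
ΔG° = −nFE° = −(2)(96485)(+1.31) = -252,791 J = -252.8 kJ.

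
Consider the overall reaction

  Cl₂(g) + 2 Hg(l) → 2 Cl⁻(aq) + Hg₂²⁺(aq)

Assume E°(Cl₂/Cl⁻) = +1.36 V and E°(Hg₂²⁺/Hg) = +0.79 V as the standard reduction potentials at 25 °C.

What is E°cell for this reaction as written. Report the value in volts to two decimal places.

The Cl₂/Cl⁻ couple has the higher reduction potential, so it is the cathode; Hg₂²⁺/Hg is oxidised at the anode.
E°cell = E°(cathode) − E°(anode) = (+1.36) − (+0.79) = +0.57 V.

+0.57 V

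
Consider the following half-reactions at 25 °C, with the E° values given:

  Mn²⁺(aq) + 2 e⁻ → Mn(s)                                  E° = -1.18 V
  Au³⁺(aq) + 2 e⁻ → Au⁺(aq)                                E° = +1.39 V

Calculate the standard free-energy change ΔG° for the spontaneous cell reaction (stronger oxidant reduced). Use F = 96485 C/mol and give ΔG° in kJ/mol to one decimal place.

-495.9 kJ/mol

Au³⁺/Au⁺ (E° = +1.39 V) is the cathode; Mn²⁺/Mn (E° = -1.18 V) is the anode, so E°cell = +2.57 V.
Balancing electrons gives n = 2 (lcm of 2 and 2).
ΔG° = −nFE° = −(2)(96485)(+2.57) = -495,933 J = -495.9 kJ/mol.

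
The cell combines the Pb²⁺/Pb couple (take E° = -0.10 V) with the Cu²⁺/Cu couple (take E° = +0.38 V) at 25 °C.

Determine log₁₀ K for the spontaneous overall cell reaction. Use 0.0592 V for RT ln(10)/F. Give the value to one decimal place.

Cathode: Cu²⁺/Cu; anode: Pb²⁺/Pb. E°cell = +0.48 V, n = 2.
log K = nE°cell / 0.0592 = (2)(+0.48) / 0.0592 = 16.2.

16.2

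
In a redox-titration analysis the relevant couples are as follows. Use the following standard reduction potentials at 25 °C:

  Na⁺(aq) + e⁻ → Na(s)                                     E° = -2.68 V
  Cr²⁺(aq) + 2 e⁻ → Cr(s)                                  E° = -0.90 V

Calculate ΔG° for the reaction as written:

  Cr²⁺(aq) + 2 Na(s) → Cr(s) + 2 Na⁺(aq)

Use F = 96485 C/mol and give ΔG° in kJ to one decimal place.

As written, Cr²⁺/Cr is reduced (cathode) and Na⁺/Na is oxidised (anode), so E°cell = (-0.90) − (-2.68) = +1.78 V.
Balancing electrons gives n = 2.
ΔG° = −nFE° = −(2)(96485)(+1.78) = -343,487 J = -343.5 kJ.

-343.5 kJ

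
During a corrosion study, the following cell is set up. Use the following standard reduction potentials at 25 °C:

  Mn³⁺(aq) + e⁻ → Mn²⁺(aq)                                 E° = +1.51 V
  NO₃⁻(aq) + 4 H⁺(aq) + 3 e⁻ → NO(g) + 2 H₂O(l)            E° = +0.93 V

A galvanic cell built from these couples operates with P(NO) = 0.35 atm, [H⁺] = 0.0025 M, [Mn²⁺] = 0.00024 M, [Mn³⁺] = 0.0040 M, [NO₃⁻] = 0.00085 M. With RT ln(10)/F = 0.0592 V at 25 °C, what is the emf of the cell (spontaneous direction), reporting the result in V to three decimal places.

Mn³⁺/Mn²⁺ is the cathode (higher E°), NO₃⁻/NO the anode: E°cell = +1.51 − (+0.93) = +0.58 V, n = 3.
Overall: 3 Mn³⁺(aq) + NO(g) + 2 H₂O(l) → 3 Mn²⁺(aq) + NO₃⁻(aq) + 4 H⁺(aq)
Q = [Mn²⁺]^3·[NO₃⁻]·[H⁺]^4 / ([Mn³⁺]^3·P(NO)); log Q = -16.688.
E = E° − (0.0592/n) log Q = +0.58 − (0.0592/3)(-16.688) = +0.909 V.

+0.909 V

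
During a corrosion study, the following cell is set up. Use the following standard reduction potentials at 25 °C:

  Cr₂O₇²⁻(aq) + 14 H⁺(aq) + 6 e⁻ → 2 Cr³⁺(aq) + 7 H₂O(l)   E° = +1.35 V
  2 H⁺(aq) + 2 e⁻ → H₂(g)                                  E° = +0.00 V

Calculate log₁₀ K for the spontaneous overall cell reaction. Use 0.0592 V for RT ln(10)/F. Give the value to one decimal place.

Cathode: Cr₂O₇²⁻/Cr³⁺; anode: H⁺/H₂. E°cell = +1.35 V, n = 6.
log K = nE°cell / 0.0592 = (6)(+1.35) / 0.0592 = 136.8.

136.8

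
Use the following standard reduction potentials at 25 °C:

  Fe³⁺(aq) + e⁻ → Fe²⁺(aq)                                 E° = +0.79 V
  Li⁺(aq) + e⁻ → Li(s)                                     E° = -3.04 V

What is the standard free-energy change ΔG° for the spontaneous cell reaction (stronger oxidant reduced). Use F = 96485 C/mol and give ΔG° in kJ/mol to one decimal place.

-369.5 kJ/mol

Fe³⁺/Fe²⁺ (E° = +0.79 V) is the cathode; Li⁺/Li (E° = -3.04 V) is the anode, so E°cell = +3.83 V.
Balancing electrons gives n = 1 (lcm of 1 and 1).
ΔG° = −nFE° = −(1)(96485)(+3.83) = -369,538 J = -369.5 kJ/mol.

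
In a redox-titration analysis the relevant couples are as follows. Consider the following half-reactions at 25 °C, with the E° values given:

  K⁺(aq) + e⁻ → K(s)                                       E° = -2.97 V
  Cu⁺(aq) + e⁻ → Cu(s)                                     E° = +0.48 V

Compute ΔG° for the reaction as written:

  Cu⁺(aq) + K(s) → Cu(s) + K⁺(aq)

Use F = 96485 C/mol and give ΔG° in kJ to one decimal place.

-332.9 kJ

As written, Cu⁺/Cu is reduced (cathode) and K⁺/K is oxidised (anode), so E°cell = (+0.48) − (-2.97) = +3.45 V.
Balancing electrons gives n = 1.
ΔG° = −nFE° = −(1)(96485)(+3.45) = -332,873 J = -332.9 kJ.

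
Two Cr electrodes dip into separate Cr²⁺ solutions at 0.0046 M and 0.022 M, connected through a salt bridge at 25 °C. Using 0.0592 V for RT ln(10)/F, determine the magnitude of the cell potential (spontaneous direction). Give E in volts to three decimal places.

+0.020 V

For a concentration cell E°cell = 0. The 0.022 M side is the cathode (reduction is favoured where [Cr²⁺] is higher).
With n = 2, E = −(0.0592/2) log([Cr²⁺]ₐₙ/[Cr²⁺]꜀ₐₜ) = −(0.0592/2) log(0.0046/0.022) = −(0.0592/2)(-0.680) = +0.020 V.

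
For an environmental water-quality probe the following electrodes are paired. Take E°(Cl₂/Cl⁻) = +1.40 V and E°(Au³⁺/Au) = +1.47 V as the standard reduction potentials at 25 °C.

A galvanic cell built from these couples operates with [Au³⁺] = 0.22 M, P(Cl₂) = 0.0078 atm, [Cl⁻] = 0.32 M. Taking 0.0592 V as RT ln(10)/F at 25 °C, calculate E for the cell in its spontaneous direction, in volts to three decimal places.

Au³⁺/Au is the cathode (higher E°), Cl₂/Cl⁻ the anode: E°cell = +1.47 − (+1.40) = +0.07 V, n = 6.
Overall: 2 Au³⁺(aq) + 6 Cl⁻(aq) → 2 Au(s) + 3 Cl₂(g)
Q = P(Cl₂)^3 / ([Au³⁺]^2·[Cl⁻]^6); log Q = -2.039.
E = E° − (0.0592/n) log Q = +0.07 − (0.0592/6)(-2.039) = +0.090 V.

+0.090 V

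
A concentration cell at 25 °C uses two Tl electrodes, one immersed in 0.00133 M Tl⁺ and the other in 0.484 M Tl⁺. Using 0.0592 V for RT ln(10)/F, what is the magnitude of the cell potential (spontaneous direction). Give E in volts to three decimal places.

For a concentration cell E°cell = 0. The 0.484 M side is the cathode (reduction is favoured where [Tl⁺] is higher).
With n = 1, E = −(0.0592/1) log([Tl⁺]ₐₙ/[Tl⁺]꜀ₐₜ) = −(0.0592/1) log(0.00133/0.484) = −(0.0592/1)(-2.561) = +0.152 V.

+0.152 V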